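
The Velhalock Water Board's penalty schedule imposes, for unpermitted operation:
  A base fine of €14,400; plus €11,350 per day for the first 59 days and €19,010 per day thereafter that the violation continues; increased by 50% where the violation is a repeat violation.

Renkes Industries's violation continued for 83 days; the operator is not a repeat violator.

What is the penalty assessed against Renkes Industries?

€1,140,290

First 59 days: 59 × €11,350 = €669,650
Remaining days: (83 − 59) × €19,010 = €456,240
Per-day component: €669,650 + €456,240 = €1,125,890
Base plus per-day: €14,400 + €1,125,890 = €1,140,290
The operator is not a repeat violator: no 50% increase.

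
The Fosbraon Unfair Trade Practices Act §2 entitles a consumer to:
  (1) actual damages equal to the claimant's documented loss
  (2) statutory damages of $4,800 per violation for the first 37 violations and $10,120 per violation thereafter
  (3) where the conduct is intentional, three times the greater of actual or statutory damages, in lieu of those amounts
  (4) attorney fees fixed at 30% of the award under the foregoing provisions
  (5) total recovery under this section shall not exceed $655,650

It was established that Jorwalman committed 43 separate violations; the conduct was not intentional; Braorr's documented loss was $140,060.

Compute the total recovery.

Total recovery: $491,894

First 37 violations: 37 × $4,800 = $177,600
Remaining violations: (43 − 37) × $10,120 = $60,720
Statutory damages: $177,600 + $60,720 = $238,320
Conduct not intentional: the in-lieu enhancement does not apply.
Actual plus statutory damages: $140,060 + $238,320 = $378,380
Attorney fees: 30% of $378,380 = $113,514
Total before cap: $378,380 + $113,514 = $491,894
Cap at $655,650: $491,894 is within the cap, no reduction.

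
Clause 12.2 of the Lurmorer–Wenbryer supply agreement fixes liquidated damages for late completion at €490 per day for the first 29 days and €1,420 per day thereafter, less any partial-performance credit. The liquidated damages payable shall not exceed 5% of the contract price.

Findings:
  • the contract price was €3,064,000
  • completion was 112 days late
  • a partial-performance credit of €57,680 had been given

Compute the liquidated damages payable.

€74,390

First 29 days: 29 × €490 = €14,210
Remaining days: (112 − 29) × €1,420 = €117,860
Accrued per-day damages: €14,210 + €117,860 = €132,070
Less partial-performance credit: €132,070 − €57,680 = €74,390
Cap: 5% of €3,064,000 = €153,200
Cap at €153,200: €74,390 is within the cap, no reduction.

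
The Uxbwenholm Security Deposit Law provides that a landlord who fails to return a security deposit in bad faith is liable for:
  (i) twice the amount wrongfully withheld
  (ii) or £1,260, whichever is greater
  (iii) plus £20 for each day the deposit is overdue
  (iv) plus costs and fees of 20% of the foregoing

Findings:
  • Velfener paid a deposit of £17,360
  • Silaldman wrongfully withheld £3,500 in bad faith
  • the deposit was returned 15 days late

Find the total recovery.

Doubled: 2 × £3,500 = £7,000
Minimum £1,260: £7,000 meets the minimum, no increase.
Late-return penalty: 15 × £20 = £300
Damages plus late penalty: £7,000 + £300 = £7,300
Costs and fees: 20% of £7,300 = £1,460
Total recovery: £7,300 + £1,460 = £8,760

£8,760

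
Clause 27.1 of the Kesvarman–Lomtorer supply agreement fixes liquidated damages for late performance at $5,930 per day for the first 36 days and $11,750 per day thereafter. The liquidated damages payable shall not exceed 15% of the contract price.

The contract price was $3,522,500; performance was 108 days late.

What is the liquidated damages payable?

First 36 days: 36 × $5,930 = $213,480
Remaining days: (108 − 36) × $11,750 = $846,000
Accrued per-day damages: $213,480 + $846,000 = $1,059,480
Cap: 15% of $3,522,500 = $528,375
Cap at $528,375: $1,059,480 exceeds the cap → $528,375

$528,375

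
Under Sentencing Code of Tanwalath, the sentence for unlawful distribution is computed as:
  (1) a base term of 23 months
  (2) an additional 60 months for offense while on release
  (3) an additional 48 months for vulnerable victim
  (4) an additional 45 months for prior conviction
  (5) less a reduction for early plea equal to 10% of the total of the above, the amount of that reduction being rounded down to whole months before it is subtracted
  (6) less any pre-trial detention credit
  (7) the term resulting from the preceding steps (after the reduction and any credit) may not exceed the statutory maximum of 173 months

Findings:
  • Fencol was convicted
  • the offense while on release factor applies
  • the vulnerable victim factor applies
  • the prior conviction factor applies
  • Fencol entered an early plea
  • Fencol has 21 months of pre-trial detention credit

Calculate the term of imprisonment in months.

138 months

Offense while on release enhancement: +60 months
Vulnerable victim enhancement: +48 months
Prior conviction enhancement: +45 months
Adjusted term: 23 months + 60 months + 48 months + 45 months = 176 months
Early plea reduction: 10% of 176 months = 17 months (rounded down)
After reduction: 176 − 17 = 159 months
Less pre-trial detention credit: 159 months − 21 months = 138 months
Cap at 173 months: 138 months is within the cap, no reduction.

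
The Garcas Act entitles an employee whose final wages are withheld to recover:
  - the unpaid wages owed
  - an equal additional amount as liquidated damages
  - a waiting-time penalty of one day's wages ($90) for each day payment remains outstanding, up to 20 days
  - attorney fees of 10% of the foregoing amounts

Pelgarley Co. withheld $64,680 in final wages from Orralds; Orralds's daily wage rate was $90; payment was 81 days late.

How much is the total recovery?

$144,276

Liquidated damages (equal amount): $64,680
Penalty days: min(81, 20) = 20
Waiting-time penalty: 20 × $90 = $1,800
Subtotal: $64,680 + $64,680 + $1,800 = $131,160
Attorney fees: 10% of $131,160 = $13,116
Total award: $131,160 + $13,116 = $144,276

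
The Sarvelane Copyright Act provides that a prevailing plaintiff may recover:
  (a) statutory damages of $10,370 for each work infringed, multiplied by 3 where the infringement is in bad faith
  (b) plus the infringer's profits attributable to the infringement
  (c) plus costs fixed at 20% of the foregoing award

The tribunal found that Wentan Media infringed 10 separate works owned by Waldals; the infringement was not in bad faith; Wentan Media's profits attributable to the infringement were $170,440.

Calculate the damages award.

Statutory damages: 10 × $10,370 = $103,700
Infringement not in bad faith: no ×3 enhancement.
Combined award: $103,700 + $170,440 = $274,140
Costs: 20% of $274,140 = $54,828
Award plus costs: $274,140 + $54,828 = $328,968

$328,968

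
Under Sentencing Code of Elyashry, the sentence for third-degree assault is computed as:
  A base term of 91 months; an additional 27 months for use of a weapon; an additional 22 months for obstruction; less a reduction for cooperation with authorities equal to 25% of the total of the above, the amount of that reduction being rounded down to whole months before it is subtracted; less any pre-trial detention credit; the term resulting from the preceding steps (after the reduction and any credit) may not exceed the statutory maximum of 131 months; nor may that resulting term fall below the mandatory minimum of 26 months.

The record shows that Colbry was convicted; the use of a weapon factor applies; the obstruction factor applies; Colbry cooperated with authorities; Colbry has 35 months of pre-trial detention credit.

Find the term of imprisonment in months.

70 months

Use of a weapon enhancement: +27 months
Obstruction enhancement: +22 months
Adjusted term: 91 months + 27 months + 22 months = 140 months
Cooperation with authorities reduction: 25% of 140 months = 35 months (rounded down)
After reduction: 140 − 35 = 105 months
Less pre-trial detention credit: 105 months − 35 months = 70 months
Cap at 131 months: 70 months is within the cap, no reduction.
Minimum 26 months: 70 months meets the minimum, no increase.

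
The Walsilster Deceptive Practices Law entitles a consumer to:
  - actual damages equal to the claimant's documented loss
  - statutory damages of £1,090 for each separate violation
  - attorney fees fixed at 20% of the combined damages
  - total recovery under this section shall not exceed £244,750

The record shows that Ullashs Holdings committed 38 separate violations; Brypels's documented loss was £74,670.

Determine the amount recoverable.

£139,308

Statutory damages: 38 × £1,090 = £41,420
Combined damages: £74,670 + £41,420 = £116,090
Attorney fees: 20% of £116,090 = £23,218
Total before cap: £116,090 + £23,218 = £139,308
Cap at £244,750: £139,308 is within the cap, no reduction.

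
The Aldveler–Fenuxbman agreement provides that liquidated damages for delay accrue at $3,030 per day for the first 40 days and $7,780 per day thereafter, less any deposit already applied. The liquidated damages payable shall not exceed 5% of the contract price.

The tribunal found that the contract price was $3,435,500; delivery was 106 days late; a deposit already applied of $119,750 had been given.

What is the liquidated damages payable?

$171,775

First 40 days: 40 × $3,030 = $121,200
Remaining days: (106 − 40) × $7,780 = $513,480
Accrued per-day damages: $121,200 + $513,480 = $634,680
Less deposit already applied: $634,680 − $119,750 = $514,930
Cap: 5% of $3,435,500 = $171,775
Cap at $171,775: $514,930 exceeds the cap → $171,775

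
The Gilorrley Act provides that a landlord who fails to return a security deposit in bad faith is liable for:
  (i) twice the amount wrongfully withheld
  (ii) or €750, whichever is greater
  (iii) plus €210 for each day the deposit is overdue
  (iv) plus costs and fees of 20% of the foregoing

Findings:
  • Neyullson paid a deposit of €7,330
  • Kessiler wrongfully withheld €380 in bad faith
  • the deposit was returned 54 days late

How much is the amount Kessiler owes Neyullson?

Doubled: 2 × €380 = €760
Minimum €750: €760 meets the minimum, no increase.
Late-return penalty: 54 × €210 = €11,340
Damages plus late penalty: €760 + €11,340 = €12,100
Costs and fees: 20% of €12,100 = €2,420
Total recovery: €12,100 + €2,420 = €14,520

€14,520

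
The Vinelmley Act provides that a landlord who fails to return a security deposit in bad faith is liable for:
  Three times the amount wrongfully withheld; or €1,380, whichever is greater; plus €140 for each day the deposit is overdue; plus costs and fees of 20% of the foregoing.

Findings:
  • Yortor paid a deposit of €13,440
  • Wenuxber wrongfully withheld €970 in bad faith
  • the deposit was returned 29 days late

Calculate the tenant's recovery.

€8,364

Trebled: 3 × €970 = €2,910
Minimum €1,380: €2,910 meets the minimum, no increase.
Late-return penalty: 29 × €140 = €4,060
Damages plus late penalty: €2,910 + €4,060 = €6,970
Costs and fees: 20% of €6,970 = €1,394
Total recovery: €6,970 + €1,394 = €8,364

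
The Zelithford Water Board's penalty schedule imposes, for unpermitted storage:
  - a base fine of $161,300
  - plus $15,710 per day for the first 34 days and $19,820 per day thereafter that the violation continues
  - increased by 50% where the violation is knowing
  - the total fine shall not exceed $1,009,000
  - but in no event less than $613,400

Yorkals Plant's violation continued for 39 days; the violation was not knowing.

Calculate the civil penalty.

First 34 days: 34 × $15,710 = $534,140
Remaining days: (39 − 34) × $19,820 = $99,100
Per-day component: $534,140 + $99,100 = $633,240
Base plus per-day: $161,300 + $633,240 = $794,540
The violation was not knowing: no 50% increase.
Cap at $1,009,000: $794,540 is within the cap, no reduction.
Minimum $613,400: $794,540 meets the minimum, no increase.

Civil penalty: $794,540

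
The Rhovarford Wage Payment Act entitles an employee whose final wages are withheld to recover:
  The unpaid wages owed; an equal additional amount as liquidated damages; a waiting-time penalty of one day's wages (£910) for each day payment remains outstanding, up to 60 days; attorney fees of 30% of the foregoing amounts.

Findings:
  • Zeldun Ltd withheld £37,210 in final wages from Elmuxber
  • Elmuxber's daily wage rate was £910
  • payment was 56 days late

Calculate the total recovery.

£162,994

Liquidated damages (equal amount): £37,210
Penalty days: min(56, 60) = 56
Waiting-time penalty: 56 × £910 = £50,960
Subtotal: £37,210 + £37,210 + £50,960 = £125,380
Attorney fees: 30% of £125,380 = £37,614
Total award: £125,380 + £37,614 = £162,994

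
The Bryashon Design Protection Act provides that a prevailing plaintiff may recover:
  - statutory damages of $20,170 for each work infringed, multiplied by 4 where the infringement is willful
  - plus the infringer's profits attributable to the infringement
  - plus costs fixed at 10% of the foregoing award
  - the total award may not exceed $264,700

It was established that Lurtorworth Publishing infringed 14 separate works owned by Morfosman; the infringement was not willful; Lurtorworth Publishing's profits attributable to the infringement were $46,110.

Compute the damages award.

Award: $264,700

Statutory damages: 14 × $20,170 = $282,380
Infringement not willful: no ×4 enhancement.
Combined award: $282,380 + $46,110 = $328,490
Costs: 10% of $328,490 = $32,849
Award plus costs: $328,490 + $32,849 = $361,339
Cap at $264,700: $361,339 exceeds the cap → $264,700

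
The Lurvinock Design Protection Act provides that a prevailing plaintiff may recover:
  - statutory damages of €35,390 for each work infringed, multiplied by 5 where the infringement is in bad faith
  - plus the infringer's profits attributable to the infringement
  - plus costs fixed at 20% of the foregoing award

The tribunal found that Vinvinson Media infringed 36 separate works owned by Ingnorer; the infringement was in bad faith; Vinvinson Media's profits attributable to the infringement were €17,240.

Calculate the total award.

Statutory damages: 36 × €35,390 = €1,274,040
Multiplied by 5: 5 × €1,274,040 = €6,370,200
Combined award: €6,370,200 + €17,240 = €6,387,440
Costs: 20% of €6,387,440 = €1,277,488
Award plus costs: €6,387,440 + €1,277,488 = €7,664,928

€7,664,928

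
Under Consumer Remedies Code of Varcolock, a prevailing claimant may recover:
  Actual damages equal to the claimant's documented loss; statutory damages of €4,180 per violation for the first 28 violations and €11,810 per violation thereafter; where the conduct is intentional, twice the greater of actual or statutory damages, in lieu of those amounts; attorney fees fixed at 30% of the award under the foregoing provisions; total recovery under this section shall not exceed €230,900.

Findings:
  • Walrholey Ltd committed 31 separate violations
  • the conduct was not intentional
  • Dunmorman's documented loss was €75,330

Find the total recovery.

First 28 violations: 28 × €4,180 = €117,040
Remaining violations: (31 − 28) × €11,810 = €35,430
Statutory damages: €117,040 + €35,430 = €152,470
Conduct not intentional: the in-lieu enhancement does not apply.
Actual plus statutory damages: €75,330 + €152,470 = €227,800
Attorney fees: 30% of €227,800 = €68,340
Total before cap: €227,800 + €68,340 = €296,140
Cap at €230,900: €296,140 exceeds the cap → €230,900

€230,900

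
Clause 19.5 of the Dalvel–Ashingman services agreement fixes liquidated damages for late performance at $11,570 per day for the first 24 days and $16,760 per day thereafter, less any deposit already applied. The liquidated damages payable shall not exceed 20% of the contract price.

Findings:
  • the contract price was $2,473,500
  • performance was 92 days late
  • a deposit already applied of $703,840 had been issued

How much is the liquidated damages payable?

First 24 days: 24 × $11,570 = $277,680
Remaining days: (92 − 24) × $16,760 = $1,139,680
Accrued per-day damages: $277,680 + $1,139,680 = $1,417,360
Less deposit already applied: $1,417,360 − $703,840 = $713,520
Cap: 20% of $2,473,500 = $494,700
Cap at $494,700: $713,520 exceeds the cap → $494,700

Liquidated damages: $494,700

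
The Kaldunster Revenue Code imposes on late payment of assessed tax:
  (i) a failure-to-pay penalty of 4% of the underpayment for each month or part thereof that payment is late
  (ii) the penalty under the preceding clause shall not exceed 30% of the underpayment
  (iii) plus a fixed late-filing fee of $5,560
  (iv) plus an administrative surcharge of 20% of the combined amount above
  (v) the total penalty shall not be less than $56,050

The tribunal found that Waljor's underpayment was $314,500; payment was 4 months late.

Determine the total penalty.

$67,056

Accrued rate: 4% × 4 = 16%, capped at 30% → 16%
Failure-to-pay penalty: 16% of $314,500 = $50,320
Penalty before surcharge: $50,320 + $5,560 = $55,880
Administrative surcharge: 20% of $55,880 = $11,176
Total penalty: $55,880 + $11,176 = $67,056
Minimum $56,050: $67,056 meets the minimum, no increase.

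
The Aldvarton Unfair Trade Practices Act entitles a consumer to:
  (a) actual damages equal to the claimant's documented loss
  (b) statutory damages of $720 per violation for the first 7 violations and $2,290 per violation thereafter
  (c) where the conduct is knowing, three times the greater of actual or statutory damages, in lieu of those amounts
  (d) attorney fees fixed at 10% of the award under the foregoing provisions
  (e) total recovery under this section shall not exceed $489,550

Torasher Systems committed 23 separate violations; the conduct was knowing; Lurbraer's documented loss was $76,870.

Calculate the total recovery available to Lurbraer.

First 7 violations: 7 × $720 = $5,040
Remaining violations: (23 − 7) × $2,290 = $36,640
Statutory damages: $5,040 + $36,640 = $41,680
Greater of actual damages ($76,870) or statutory damages ($41,680): $76,870
Trebled: 3 × $76,870 = $230,610
Attorney fees: 10% of $230,610 = $23,061
Total before cap: $230,610 + $23,061 = $253,671
Cap at $489,550: $253,671 is within the cap, no reduction.

$253,671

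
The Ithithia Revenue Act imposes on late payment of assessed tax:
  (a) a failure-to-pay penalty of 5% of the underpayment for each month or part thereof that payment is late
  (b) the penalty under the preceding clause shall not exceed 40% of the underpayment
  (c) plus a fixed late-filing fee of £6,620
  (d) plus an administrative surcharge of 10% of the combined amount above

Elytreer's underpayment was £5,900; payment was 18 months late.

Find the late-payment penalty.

Accrued rate: 5% × 18 = 90%, capped at 40% → 40%
Failure-to-pay penalty: 40% of £5,900 = £2,360
Penalty before surcharge: £2,360 + £6,620 = £8,980
Administrative surcharge: 10% of £8,980 = £898
Total penalty: £8,980 + £898 = £9,878

£9,878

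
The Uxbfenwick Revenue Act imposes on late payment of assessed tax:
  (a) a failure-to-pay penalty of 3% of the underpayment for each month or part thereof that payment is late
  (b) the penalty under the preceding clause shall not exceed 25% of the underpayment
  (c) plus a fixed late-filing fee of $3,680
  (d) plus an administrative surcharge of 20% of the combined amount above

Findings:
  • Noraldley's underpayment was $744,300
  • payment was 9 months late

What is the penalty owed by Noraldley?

Accrued rate: 3% × 9 = 27%, capped at 25% → 25%
Failure-to-pay penalty: 25% of $744,300 = $186,075
Penalty before surcharge: $186,075 + $3,680 = $189,755
Administrative surcharge: 20% of $189,755 = $37,951
Total penalty: $189,755 + $37,951 = $227,706

Penalty: $227,706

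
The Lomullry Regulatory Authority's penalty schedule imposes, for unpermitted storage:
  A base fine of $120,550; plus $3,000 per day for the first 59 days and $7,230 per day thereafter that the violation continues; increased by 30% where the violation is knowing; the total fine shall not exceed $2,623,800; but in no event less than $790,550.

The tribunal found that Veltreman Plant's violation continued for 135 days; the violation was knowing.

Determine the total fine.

$1,101,139

First 59 days: 59 × $3,000 = $177,000
Remaining days: (135 − 59) × $7,230 = $549,480
Per-day component: $177,000 + $549,480 = $726,480
Base plus per-day: $120,550 + $726,480 = $847,030
Enhancement: 30% of $847,030 = $254,109
Enhanced fine: $847,030 + $254,109 = $1,101,139
Cap at $2,623,800: $1,101,139 is within the cap, no reduction.
Minimum $790,550: $1,101,139 meets the minimum, no increase.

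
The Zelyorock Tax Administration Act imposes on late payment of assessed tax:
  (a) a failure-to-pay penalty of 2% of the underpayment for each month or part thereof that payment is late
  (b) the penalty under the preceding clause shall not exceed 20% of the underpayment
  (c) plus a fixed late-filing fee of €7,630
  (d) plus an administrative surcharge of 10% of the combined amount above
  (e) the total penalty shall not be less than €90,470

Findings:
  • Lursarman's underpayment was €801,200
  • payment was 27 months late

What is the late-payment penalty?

€184,657

Accrued rate: 2% × 27 = 54%, capped at 20% → 20%
Failure-to-pay penalty: 20% of €801,200 = €160,240
Penalty before surcharge: €160,240 + €7,630 = €167,870
Administrative surcharge: 10% of €167,870 = €16,787
Total penalty: €167,870 + €16,787 = €184,657
Minimum €90,470: €184,657 meets the minimum, no increase.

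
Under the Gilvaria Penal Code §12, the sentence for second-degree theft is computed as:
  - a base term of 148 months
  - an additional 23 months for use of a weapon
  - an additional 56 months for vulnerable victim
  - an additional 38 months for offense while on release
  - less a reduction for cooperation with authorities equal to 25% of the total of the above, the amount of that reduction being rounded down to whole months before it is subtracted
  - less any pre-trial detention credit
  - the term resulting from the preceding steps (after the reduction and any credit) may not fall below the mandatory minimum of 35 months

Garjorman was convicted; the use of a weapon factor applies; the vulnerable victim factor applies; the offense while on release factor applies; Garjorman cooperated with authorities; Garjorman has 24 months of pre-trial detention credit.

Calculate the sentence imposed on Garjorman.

Sentence: 175 months

Use of a weapon enhancement: +23 months
Vulnerable victim enhancement: +56 months
Offense while on release enhancement: +38 months
Adjusted term: 148 months + 23 months + 56 months + 38 months = 265 months
Cooperation with authorities reduction: 25% of 265 months = 66 months (rounded down)
After reduction: 265 − 66 = 199 months
Less pre-trial detention credit: 199 months − 24 months = 175 months
Minimum 35 months: 175 months meets the minimum, no increase.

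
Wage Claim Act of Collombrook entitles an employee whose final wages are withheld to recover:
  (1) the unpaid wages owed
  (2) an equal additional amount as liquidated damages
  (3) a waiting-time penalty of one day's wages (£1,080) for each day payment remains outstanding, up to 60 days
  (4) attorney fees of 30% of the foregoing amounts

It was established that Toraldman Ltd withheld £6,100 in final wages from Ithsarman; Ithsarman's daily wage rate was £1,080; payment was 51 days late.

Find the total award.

£87,464

Liquidated damages (equal amount): £6,100
Penalty days: min(51, 60) = 51
Waiting-time penalty: 51 × £1,080 = £55,080
Subtotal: £6,100 + £6,100 + £55,080 = £67,280
Attorney fees: 30% of £67,280 = £20,184
Total award: £67,280 + £20,184 = £87,464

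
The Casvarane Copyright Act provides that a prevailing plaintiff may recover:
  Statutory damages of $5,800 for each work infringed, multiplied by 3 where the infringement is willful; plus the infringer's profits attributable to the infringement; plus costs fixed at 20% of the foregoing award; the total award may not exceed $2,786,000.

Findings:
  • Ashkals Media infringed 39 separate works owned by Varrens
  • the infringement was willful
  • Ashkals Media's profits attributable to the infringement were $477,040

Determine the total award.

Award: $1,386,768

Statutory damages: 39 × $5,800 = $226,200
Trebled: 3 × $226,200 = $678,600
Combined award: $678,600 + $477,040 = $1,155,640
Costs: 20% of $1,155,640 = $231,128
Award plus costs: $1,155,640 + $231,128 = $1,386,768
Cap at $2,786,000: $1,386,768 is within the cap, no reduction.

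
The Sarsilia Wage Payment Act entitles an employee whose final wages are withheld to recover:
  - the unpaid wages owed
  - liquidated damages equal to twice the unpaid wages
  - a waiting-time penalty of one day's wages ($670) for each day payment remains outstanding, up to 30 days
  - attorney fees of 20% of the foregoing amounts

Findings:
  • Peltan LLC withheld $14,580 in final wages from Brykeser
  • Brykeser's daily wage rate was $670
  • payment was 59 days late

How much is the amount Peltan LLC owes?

$76,608

Doubled: 2 × $14,580 = $29,160
Penalty days: min(59, 30) = 30
Waiting-time penalty: 30 × $670 = $20,100
Subtotal: $14,580 + $29,160 + $20,100 = $63,840
Attorney fees: 20% of $63,840 = $12,768
Total award: $63,840 + $12,768 = $76,608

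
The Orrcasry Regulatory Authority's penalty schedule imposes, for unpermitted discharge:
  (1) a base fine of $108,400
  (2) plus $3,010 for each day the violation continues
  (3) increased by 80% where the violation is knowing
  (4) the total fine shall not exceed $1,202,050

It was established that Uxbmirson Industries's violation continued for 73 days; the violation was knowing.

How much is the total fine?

$590,634

Per-day component: 73 × $3,010 = $219,730
Base plus per-day: $108,400 + $219,730 = $328,130
Enhancement: 80% of $328,130 = $262,504
Enhanced fine: $328,130 + $262,504 = $590,634
Cap at $1,202,050: $590,634 is within the cap, no reduction.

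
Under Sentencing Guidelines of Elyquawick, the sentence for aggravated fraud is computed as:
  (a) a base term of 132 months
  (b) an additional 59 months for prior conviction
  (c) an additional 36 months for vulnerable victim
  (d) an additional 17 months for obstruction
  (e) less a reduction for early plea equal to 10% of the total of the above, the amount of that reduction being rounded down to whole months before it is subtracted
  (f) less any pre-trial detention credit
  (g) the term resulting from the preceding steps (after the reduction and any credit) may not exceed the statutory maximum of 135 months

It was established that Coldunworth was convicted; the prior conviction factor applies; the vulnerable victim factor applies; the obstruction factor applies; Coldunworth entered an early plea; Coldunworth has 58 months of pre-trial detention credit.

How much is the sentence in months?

Sentence: 135 months

Prior conviction enhancement: +59 months
Vulnerable victim enhancement: +36 months
Obstruction enhancement: +17 months
Adjusted term: 132 months + 59 months + 36 months + 17 months = 244 months
Early plea reduction: 10% of 244 months = 24 months (rounded down)
After reduction: 244 − 24 = 220 months
Less pre-trial detention credit: 220 months − 58 months = 162 months
Cap at 135 months: 162 months exceeds the cap → 135 months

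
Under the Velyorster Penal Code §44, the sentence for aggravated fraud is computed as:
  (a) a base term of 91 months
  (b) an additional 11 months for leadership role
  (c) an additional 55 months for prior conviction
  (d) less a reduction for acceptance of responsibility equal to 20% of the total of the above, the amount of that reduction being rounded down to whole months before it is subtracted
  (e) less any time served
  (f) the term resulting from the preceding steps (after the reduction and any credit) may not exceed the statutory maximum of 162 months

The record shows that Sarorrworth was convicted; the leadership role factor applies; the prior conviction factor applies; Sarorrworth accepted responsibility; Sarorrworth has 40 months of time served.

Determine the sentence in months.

86 months

Leadership role enhancement: +11 months
Prior conviction enhancement: +55 months
Adjusted term: 91 months + 11 months + 55 months = 157 months
Acceptance of responsibility reduction: 20% of 157 months = 31 months (rounded down)
After reduction: 157 − 31 = 126 months
Less time served: 126 months − 40 months = 86 months
Cap at 162 months: 86 months is within the cap, no reduction.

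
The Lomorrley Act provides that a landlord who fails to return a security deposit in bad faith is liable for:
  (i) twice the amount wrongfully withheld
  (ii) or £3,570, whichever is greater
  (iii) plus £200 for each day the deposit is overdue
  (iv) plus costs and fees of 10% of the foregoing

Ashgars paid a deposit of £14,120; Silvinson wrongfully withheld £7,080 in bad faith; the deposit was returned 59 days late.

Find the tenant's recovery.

Doubled: 2 × £7,080 = £14,160
Minimum £3,570: £14,160 meets the minimum, no increase.
Late-return penalty: 59 × £200 = £11,800
Damages plus late penalty: £14,160 + £11,800 = £25,960
Costs and fees: 10% of £25,960 = £2,596
Total recovery: £25,960 + £2,596 = £28,556

£28,556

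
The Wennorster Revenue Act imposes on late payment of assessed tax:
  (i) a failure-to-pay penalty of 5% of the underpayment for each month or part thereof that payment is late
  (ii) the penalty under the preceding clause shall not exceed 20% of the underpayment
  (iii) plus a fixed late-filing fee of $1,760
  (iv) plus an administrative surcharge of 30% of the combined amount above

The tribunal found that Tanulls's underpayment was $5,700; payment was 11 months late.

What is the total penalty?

Accrued rate: 5% × 11 = 55%, capped at 20% → 20%
Failure-to-pay penalty: 20% of $5,700 = $1,140
Penalty before surcharge: $1,140 + $1,760 = $2,900
Administrative surcharge: 30% of $2,900 = $870
Total penalty: $2,900 + $870 = $3,770

$3,770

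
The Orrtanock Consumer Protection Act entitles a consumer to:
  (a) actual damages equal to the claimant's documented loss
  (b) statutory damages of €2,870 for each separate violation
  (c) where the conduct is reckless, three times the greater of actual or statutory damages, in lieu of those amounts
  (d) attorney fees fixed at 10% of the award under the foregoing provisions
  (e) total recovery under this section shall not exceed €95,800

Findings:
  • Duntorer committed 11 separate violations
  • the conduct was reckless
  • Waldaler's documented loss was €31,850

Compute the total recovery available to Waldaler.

€95,800

Statutory damages: 11 × €2,870 = €31,570
Greater of actual damages (€31,850) or statutory damages (€31,570): €31,850
Trebled: 3 × €31,850 = €95,550
Attorney fees: 10% of €95,550 = €9,555
Total before cap: €95,550 + €9,555 = €105,105
Cap at €95,800: €105,105 exceeds the cap → €95,800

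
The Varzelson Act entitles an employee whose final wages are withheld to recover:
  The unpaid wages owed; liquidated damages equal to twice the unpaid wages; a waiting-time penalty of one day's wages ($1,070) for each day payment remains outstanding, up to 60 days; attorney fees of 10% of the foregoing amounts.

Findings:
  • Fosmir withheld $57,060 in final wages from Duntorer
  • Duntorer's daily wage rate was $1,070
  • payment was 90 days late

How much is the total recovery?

Doubled: 2 × $57,060 = $114,120
Penalty days: min(90, 60) = 60
Waiting-time penalty: 60 × $1,070 = $64,200
Subtotal: $57,060 + $114,120 + $64,200 = $235,380
Attorney fees: 10% of $235,380 = $23,538
Total award: $235,380 + $23,538 = $258,918

$258,918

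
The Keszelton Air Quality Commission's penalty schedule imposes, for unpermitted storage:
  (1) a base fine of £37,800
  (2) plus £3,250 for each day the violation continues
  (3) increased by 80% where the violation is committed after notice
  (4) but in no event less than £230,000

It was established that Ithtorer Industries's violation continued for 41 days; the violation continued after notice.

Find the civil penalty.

Civil penalty: £307,890

Per-day component: 41 × £3,250 = £133,250
Base plus per-day: £37,800 + £133,250 = £171,050
Enhancement: 80% of £171,050 = £136,840
Enhanced fine: £171,050 + £136,840 = £307,890
Minimum £230,000: £307,890 meets the minimum, no increase.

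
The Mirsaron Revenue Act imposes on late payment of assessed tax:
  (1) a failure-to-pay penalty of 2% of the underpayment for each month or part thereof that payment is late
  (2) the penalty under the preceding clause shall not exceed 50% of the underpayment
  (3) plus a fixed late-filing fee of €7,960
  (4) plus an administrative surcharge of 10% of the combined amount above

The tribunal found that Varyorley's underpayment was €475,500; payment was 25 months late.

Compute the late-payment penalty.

Accrued rate: 2% × 25 = 50%, capped at 50% → 50%
Failure-to-pay penalty: 50% of €475,500 = €237,750
Penalty before surcharge: €237,750 + €7,960 = €245,710
Administrative surcharge: 10% of €245,710 = €24,571
Total penalty: €245,710 + €24,571 = €270,281

€270,281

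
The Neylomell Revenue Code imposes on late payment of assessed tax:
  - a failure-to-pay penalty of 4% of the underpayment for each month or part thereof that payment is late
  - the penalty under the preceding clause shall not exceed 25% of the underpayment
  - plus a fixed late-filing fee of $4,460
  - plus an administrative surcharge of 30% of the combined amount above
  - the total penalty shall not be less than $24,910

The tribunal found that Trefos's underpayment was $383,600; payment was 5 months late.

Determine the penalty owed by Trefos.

$105,534

Accrued rate: 4% × 5 = 20%, capped at 25% → 20%
Failure-to-pay penalty: 20% of $383,600 = $76,720
Penalty before surcharge: $76,720 + $4,460 = $81,180
Administrative surcharge: 30% of $81,180 = $24,354
Total penalty: $81,180 + $24,354 = $105,534
Minimum $24,910: $105,534 meets the minimum, no increase.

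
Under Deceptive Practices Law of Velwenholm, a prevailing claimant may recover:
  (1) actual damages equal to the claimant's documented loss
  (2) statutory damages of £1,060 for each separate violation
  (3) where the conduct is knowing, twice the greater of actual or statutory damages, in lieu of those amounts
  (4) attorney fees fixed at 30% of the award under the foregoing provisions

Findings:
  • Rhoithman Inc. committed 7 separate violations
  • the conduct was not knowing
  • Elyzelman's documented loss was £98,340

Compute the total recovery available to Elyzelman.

£137,488

Statutory damages: 7 × £1,060 = £7,420
Conduct not knowing: the in-lieu enhancement does not apply.
Actual plus statutory damages: £98,340 + £7,420 = £105,760
Attorney fees: 30% of £105,760 = £31,728
Total recovery: £105,760 + £31,728 = £137,488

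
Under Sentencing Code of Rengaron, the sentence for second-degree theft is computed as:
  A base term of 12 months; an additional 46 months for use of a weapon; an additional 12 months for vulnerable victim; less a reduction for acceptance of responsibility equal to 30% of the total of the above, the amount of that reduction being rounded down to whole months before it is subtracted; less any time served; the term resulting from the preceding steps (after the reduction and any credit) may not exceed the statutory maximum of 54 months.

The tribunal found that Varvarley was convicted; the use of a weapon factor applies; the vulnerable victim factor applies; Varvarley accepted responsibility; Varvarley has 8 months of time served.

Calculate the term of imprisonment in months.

Sentence: 41 months

Use of a weapon enhancement: +46 months
Vulnerable victim enhancement: +12 months
Adjusted term: 12 months + 46 months + 12 months = 70 months
Acceptance of responsibility reduction: 30% of 70 months = 21 months (rounded down)
After reduction: 70 − 21 = 49 months
Less time served: 49 months − 8 months = 41 months
Cap at 54 months: 41 months is within the cap, no reduction.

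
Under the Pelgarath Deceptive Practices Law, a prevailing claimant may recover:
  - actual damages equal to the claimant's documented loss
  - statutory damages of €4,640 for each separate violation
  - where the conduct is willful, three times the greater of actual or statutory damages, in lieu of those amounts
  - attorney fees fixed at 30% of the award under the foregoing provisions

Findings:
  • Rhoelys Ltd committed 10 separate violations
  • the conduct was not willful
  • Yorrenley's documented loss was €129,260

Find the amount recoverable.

Statutory damages: 10 × €4,640 = €46,400
Conduct not willful: the in-lieu enhancement does not apply.
Actual plus statutory damages: €129,260 + €46,400 = €175,660
Attorney fees: 30% of €175,660 = €52,698
Total recovery: €175,660 + €52,698 = €228,358

€228,358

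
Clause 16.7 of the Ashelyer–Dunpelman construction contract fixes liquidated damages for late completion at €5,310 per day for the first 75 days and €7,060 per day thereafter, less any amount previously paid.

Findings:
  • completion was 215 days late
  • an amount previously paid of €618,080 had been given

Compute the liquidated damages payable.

€768,570

First 75 days: 75 × €5,310 = €398,250
Remaining days: (215 − 75) × €7,060 = €988,400
Accrued per-day damages: €398,250 + €988,400 = €1,386,650
Less amount previously paid: €1,386,650 − €618,080 = €768,570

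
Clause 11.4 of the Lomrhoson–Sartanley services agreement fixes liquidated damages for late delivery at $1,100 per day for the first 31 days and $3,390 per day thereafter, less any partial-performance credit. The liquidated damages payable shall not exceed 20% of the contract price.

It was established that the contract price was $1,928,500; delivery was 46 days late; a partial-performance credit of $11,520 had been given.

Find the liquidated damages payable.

$73,430

First 31 days: 31 × $1,100 = $34,100
Remaining days: (46 − 31) × $3,390 = $50,850
Accrued per-day damages: $34,100 + $50,850 = $84,950
Less partial-performance credit: $84,950 − $11,520 = $73,430
Cap: 20% of $1,928,500 = $385,700
Cap at $385,700: $73,430 is within the cap, no reduction.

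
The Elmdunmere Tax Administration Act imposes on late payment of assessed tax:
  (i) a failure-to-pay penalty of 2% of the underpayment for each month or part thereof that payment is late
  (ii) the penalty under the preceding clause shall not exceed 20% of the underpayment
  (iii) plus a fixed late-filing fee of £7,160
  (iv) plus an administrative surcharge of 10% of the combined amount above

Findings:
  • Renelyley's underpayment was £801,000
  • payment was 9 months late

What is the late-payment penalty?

Accrued rate: 2% × 9 = 18%, capped at 20% → 18%
Failure-to-pay penalty: 18% of £801,000 = £144,180
Penalty before surcharge: £144,180 + £7,160 = £151,340
Administrative surcharge: 10% of £151,340 = £15,134
Total penalty: £151,340 + £15,134 = £166,474

£166,474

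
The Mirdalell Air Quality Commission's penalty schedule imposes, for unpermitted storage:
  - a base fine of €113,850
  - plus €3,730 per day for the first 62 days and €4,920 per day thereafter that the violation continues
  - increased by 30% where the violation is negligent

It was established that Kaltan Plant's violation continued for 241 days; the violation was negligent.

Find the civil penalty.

First 62 days: 62 × €3,730 = €231,260
Remaining days: (241 − 62) × €4,920 = €880,680
Per-day component: €231,260 + €880,680 = €1,111,940
Base plus per-day: €113,850 + €1,111,940 = €1,225,790
Enhancement: 30% of €1,225,790 = €367,737
Enhanced fine: €1,225,790 + €367,737 = €1,593,527

€1,593,527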